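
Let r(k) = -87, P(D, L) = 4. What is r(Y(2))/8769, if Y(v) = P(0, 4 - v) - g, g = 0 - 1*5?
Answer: -29/2923 ≈ -0.0099213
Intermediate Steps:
g = -5 (g = 0 - 5 = -5)
Y(v) = 9 (Y(v) = 4 - 1*(-5) = 4 + 5 = 9)
r(Y(2))/8769 = -87/8769 = -87*1/8769 = -29/2923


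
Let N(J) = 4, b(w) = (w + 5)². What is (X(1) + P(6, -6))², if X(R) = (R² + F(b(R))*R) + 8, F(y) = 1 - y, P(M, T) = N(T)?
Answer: 484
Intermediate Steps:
b(w) = (5 + w)²
P(M, T) = 4
X(R) = 8 + R² + R*(1 - (5 + R)²) (X(R) = (R² + (1 - (5 + R)²)*R) + 8 = (R² + R*(1 - (5 + R)²)) + 8 = 8 + R² + R*(1 - (5 + R)²))
(X(1) + P(6, -6))² = ((8 + 1² - 1*1*(-1 + (5 + 1)²)) + 4)² = ((8 + 1 - 1*1*(-1 + 6²)) + 4)² = ((8 + 1 - 1*1*(-1 + 36)) + 4)² = ((8 + 1 - 1*1*35) + 4)² = ((8 + 1 - 35) + 4)² = (-26 + 4)² = (-22)² = 484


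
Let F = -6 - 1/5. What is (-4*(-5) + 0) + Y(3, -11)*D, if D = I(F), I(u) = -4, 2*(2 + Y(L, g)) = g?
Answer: 50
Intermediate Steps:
Y(L, g) = -2 + g/2
F = -31/5 (F = -6 - 1/5 = -6 - 1*⅕ = -6 - ⅕ = -31/5 ≈ -6.2000)
D = -4
(-4*(-5) + 0) + Y(3, -11)*D = (-4*(-5) + 0) + (-2 + (½)*(-11))*(-4) = (20 + 0) + (-2 - 11/2)*(-4) = 20 - 15/2*(-4) = 20 + 30 = 50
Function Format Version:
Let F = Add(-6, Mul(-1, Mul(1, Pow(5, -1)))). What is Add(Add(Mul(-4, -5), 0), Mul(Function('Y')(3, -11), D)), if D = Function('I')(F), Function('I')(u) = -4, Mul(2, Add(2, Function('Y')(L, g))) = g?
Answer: 50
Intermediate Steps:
Function('Y')(L, g) = Add(-2, Mul(Rational(1, 2), g))
F = Rational(-31, 5) (F = Add(-6, Mul(-1, Mul(1, Rational(1, 5)))) = Add(-6, Mul(-1, Rational(1, 5))) = Add(-6, Rational(-1, 5)) = Rational(-31, 5) ≈ -6.2000)
D = -4
Add(Add(Mul(-4, -5), 0), Mul(Function('Y')(3, -11), D)) = Add(Add(Mul(-4, -5), 0), Mul(Add(-2, Mul(Rational(1, 2), -11)), -4)) = Add(Add(20, 0), Mul(Add(-2, Rational(-11, 2)), -4)) = Add(20, Mul(Rational(-15, 2), -4)) = Add(20, 30) = 50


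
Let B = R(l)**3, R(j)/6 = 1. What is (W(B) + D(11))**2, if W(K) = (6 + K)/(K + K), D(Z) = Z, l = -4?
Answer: 687241/5184 ≈ 132.57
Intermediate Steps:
R(j) = 6 (R(j) = 6*1 = 6)
B = 216 (B = 6**3 = 216)
W(K) = (6 + K)/(2*K) (W(K) = (6 + K)/((2*K)) = (6 + K)*(1/(2*K)) = (6 + K)/(2*K))
(W(B) + D(11))**2 = ((1/2)*(6 + 216)/216 + 11)**2 = ((1/2)*(1/216)*222 + 11)**2 = (37/72 + 11)**2 = (829/72)**2 = 687241/5184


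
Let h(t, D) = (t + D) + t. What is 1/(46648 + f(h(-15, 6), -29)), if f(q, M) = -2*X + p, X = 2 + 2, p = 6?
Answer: 1/46646 ≈ 2.1438e-5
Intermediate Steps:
h(t, D) = D + 2*t (h(t, D) = (D + t) + t = D + 2*t)
X = 4
f(q, M) = -2 (f(q, M) = -2*4 + 6 = -8 + 6 = -2)
1/(46648 + f(h(-15, 6), -29)) = 1/(46648 - 2) = 1/46646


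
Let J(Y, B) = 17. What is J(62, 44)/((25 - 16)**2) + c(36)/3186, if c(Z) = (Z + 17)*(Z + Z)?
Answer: 6727/4779 ≈ 1.4076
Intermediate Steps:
c(Z) = 2*Z*(17 + Z) (c(Z) = (17 + Z)*(2*Z) = 2*Z*(17 + Z))
J(62, 44)/((25 - 16)**2) + c(36)/3186 = 17/((25 - 16)**2) + (2*36*(17 + 36))/3186 = 17/(9**2) + (2*36*53)*(1/3186) = 17/81 + 3816*(1/3186) = 17*(1/81) + 212/177 = 17/81 + 212/177 = 6727/4779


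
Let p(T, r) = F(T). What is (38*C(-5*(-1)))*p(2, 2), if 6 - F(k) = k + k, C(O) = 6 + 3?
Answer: 684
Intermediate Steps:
C(O) = 9
F(k) = 6 - 2*k (F(k) = 6 - (k + k) = 6 - 2*k)
p(T, r) = 6 - 2*T
(38*C(-5*(-1)))*p(2, 2) = (38*9)*(6 - 2*2) = 342*(6 - 4) = 342*2 = 684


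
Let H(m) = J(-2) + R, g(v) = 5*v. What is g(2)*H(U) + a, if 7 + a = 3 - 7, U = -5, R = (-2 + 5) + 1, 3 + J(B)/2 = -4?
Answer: -111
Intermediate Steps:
J(B) = -14 (J(B) = -6 + 2*(-4) = -6 - 8 = -14)
R = 4 (R = 3 + 1 = 4)
H(m) = -10 (H(m) = -14 + 4 = -10)
a = -11 (a = -7 + (3 - 7) = -7 - 4 = -11)
g(2)*H(U) + a = (5*2)*(-10) - 11 = 10*(-10) - 11 = -100 - 11 = -111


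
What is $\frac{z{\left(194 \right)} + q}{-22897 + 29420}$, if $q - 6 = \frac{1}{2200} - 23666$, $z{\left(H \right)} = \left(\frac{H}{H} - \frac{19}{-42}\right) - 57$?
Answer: $- \frac{1095658279}{301362600} \approx -3.6357$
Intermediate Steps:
$z{\left(H \right)} = - \frac{2333}{42}$ ($z{\left(H \right)} = \left(1 - - \frac{19}{42}\right) - 57 = \left(1 + \frac{19}{42}\right) - 57 = \frac{61}{42} - 57 = - \frac{2333}{42}$)
$q = - \frac{52051999}{2200}$ ($q = 6 + \left(\frac{1}{2200} - 23666\right) = 6 - \frac{52065199}{2200} = - \frac{52051999}{2200} \approx -23660.0$)
$\frac{z{\left(194 \right)} + q}{-22897 + 29420} = \frac{- \frac{2333}{42} - \frac{52051999}{2200}}{-22897 + 29420} = - \frac{1095658279}{46200 \cdot 6523} = \left(- \frac{1095658279}{46200}\right) \frac{1}{6523} = - \frac{1095658279}{301362600}$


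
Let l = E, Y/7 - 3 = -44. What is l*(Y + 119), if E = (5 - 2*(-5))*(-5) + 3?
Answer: 12096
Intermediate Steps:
Y = -287 (Y = 21 + 7*(-44) = 21 - 308 = -287)
E = -72 (E = (5 + 10)*(-5) + 3 = 15*(-5) + 3 = -75 + 3 = -72)
l = -72
l*(Y + 119) = -72*(-287 + 119) = -72*(-168) = 12096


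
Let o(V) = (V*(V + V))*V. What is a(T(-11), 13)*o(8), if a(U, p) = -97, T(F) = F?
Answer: -99328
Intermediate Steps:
o(V) = 2*V**3 (o(V) = (V*(2*V))*V = (2*V**2)*V = 2*V**3)
a(T(-11), 13)*o(8) = -194*8**3 = -194*512 = -97*1024 = -99328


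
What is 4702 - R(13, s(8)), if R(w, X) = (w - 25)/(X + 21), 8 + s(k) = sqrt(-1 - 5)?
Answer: 823006/175 - 12*I*sqrt(6)/175 ≈ 4702.9 - 0.16796*I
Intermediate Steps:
s(k) = -8 + I*sqrt(6) (s(k) = -8 + sqrt(-1 - 5) = -8 + sqrt(-6) = -8 + I*sqrt(6))
R(w, X) = (-25 + w)/(21 + X)
4702 - R(13, s(8)) = 4702 - (-25 + 13)/(21 + (-8 + I*sqrt(6))) = 4702 - (-12)/(13 + I*sqrt(6)) = 4702 + 12/(13 + I*sqrt(6))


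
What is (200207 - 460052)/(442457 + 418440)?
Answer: -15285/50641 ≈ -0.30183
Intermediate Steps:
(200207 - 460052)/(442457 + 418440) = -259845/860897 = -259845*1/860897 = -15285/50641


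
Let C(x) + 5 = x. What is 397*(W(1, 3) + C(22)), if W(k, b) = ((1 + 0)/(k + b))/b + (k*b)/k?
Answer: 95677/12 ≈ 7973.1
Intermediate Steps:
C(x) = -5 + x
W(k, b) = b + 1/(b*(b + k)) (W(k, b) = (1/(b + k))/b + (b*k)/k = 1/((b + k)*b) + b = 1/(b*(b + k)) + b = b + 1/(b*(b + k)))
397*(W(1, 3) + C(22)) = 397*((1 + 3**3 + 1*3**2)/(3*(3 + 1)) + (-5 + 22)) = 397*((1/3)*(1 + 27 + 1*9)/4 + 17) = 397*((1/3)*(1/4)*(1 + 27 + 9) + 17) = 397*((1/3)*(1/4)*37 + 17) = 397*(37/12 + 17) = 397*(241/12) = 95677/12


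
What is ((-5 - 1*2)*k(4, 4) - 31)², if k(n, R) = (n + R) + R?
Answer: 13225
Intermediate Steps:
k(n, R) = n + 2*R (k(n, R) = (R + n) + R = n + 2*R)
((-5 - 1*2)*k(4, 4) - 31)² = ((-5 - 1*2)*(4 + 2*4) - 31)² = ((-5 - 2)*(4 + 8) - 31)² = (-7*12 - 31)² = (-84 - 31)² = (-115)² = 13225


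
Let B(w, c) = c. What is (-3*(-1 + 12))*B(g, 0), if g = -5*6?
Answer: 0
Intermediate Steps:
g = -30
(-3*(-1 + 12))*B(g, 0) = -3*(-1 + 12)*0 = -3*11*0 = -33*0 = 0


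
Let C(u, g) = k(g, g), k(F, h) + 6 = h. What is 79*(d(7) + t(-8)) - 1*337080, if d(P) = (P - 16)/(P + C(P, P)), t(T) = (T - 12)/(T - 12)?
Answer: -2696719/8 ≈ -3.3709e+5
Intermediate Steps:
k(F, h) = -6 + h
C(u, g) = -6 + g
t(T) = 1 (t(T) = (-12 + T)/(-12 + T) = 1)
d(P) = (-16 + P)/(-6 + 2*P) (d(P) = (P - 16)/(P + (-6 + P)) = (-16 + P)/(-6 + 2*P))
79*(d(7) + t(-8)) - 1*337080 = 79*((-16 + 7)/(2*(-3 + 7)) + 1) - 1*337080 = 79*((1/2)*(-9)/4 + 1) - 337080 = 79*((1/2)*(1/4)*(-9) + 1) - 337080 = 79*(-9/8 + 1) - 337080 = 79*(-1/8) - 337080 = -79/8 - 337080 = -2696719/8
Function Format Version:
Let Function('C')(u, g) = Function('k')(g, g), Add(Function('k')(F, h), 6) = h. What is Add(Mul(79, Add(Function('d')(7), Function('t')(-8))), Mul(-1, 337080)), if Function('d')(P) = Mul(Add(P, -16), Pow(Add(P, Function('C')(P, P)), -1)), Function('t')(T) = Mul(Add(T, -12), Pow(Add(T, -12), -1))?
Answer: Rational(-2696719, 8) ≈ -3.3709e+5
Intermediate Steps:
Function('k')(F, h) = Add(-6, h)
Function('C')(u, g) = Add(-6, g)
Function('t')(T) = 1 (Function('t')(T) = Mul(Add(-12, T), Pow(Add(-12, T), -1)) = 1)
Function('d')(P) = Mul(Pow(Add(-6, Mul(2, P)), -1), Add(-16, P)) (Function('d')(P) = Mul(Add(P, -16), Pow(Add(P, Add(-6, P)), -1)) = Mul(Add(-16, P), Pow(Add(-6, Mul(2, P)), -1)) = Mul(Pow(Add(-6, Mul(2, P)), -1), Add(-16, P)))
Add(Mul(79, Add(Function('d')(7), Function('t')(-8))), Mul(-1, 337080)) = Add(Mul(79, Add(Mul(Rational(1, 2), Pow(Add(-3, 7), -1), Add(-16, 7)), 1)), Mul(-1, 337080)) = Add(Mul(79, Add(Mul(Rational(1, 2), Pow(4, -1), -9), 1)), -337080) = Add(Mul(79, Add(Mul(Rational(1, 2), Rational(1, 4), -9), 1)), -337080) = Add(Mul(79, Add(Rational(-9, 8), 1)), -337080) = Add(Mul(79, Rational(-1, 8)), -337080) = Add(Rational(-79, 8), -337080) = Rational(-2696719, 8)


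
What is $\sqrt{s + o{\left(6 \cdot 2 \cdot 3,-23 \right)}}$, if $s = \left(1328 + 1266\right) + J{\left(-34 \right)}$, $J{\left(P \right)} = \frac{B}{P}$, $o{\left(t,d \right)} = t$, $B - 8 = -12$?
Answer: $\frac{18 \sqrt{2346}}{17} \approx 51.285$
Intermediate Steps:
$B = -4$ ($B = 8 - 12 = -4$)
$J{\left(P \right)} = - \frac{4}{P}$
$s = \frac{44100}{17}$ ($s = \left(1328 + 1266\right) - \frac{4}{-34} = 2594 - - \frac{2}{17} = 2594 + \frac{2}{17} = \frac{44100}{17} \approx 2594.1$)
$\sqrt{s + o{\left(6 \cdot 2 \cdot 3,-23 \right)}} = \sqrt{\frac{44100}{17} + 6 \cdot 2 \cdot 3} = \sqrt{\frac{44100}{17} + 12 \cdot 3} = \sqrt{\frac{44100}{17} + 36} = \sqrt{\frac{44712}{17}} = \frac{18 \sqrt{2346}}{17}$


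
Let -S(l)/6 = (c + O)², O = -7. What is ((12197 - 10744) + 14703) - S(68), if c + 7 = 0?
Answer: 17332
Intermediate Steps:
c = -7 (c = -7 + 0 = -7)
S(l) = -1176 (S(l) = -6*(-7 - 7)² = -6*(-14)² = -6*196 = -1176)
((12197 - 10744) + 14703) - S(68) = ((12197 - 10744) + 14703) - 1*(-1176) = (1453 + 14703) + 1176 = 16156 + 1176 = 17332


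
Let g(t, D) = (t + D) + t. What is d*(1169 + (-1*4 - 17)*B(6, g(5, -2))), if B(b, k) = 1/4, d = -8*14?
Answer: -130340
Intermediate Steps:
d = -112
g(t, D) = D + 2*t (g(t, D) = (D + t) + t = D + 2*t)
B(b, k) = 1/4
d*(1169 + (-1*4 - 17)*B(6, g(5, -2))) = -112*(1169 + (-1*4 - 17)*(1/4)) = -112*(1169 + (-4 - 17)*(1/4)) = -112*(1169 - 21*1/4) = -112*(1169 - 21/4) = -112*4655/4 = -130340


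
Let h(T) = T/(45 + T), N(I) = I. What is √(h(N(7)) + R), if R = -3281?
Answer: I*√2217865/26 ≈ 57.279*I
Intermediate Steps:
h(T) = T/(45 + T)
√(h(N(7)) + R) = √(7/(45 + 7) - 3281) = √(7/52 - 3281) = √(-170605/52) = I*√2217865/26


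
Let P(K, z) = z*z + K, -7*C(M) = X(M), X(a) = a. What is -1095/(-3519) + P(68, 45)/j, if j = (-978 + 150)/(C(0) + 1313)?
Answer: -46713473/14076 ≈ -3318.7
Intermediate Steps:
C(M) = -M/7
P(K, z) = K + z² (P(K, z) = z² + K = K + z²)
j = -828/1313 (j = (-978 + 150)/(-⅐*0 + 1313) = -828/(0 + 1313) = -828/1313 ≈ -0.63062)
-1095/(-3519) + P(68, 45)/j = -1095/(-3519) + (68 + 45²)/(-828/1313) = -1095*(-1/3519) + (68 + 2025)*(-1313/828) = 365/1173 + 2093*(-1313/828) = 365/1173 - 119483/36 = -46713473/14076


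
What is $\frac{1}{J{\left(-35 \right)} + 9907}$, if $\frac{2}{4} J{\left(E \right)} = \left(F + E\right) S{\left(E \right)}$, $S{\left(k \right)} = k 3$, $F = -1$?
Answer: $\frac{1}{17467} \approx 5.7251 \cdot 10^{-5}$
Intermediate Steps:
$S{\left(k \right)} = 3 k$
$J{\left(E \right)} = 6 E \left(-1 + E\right)$ ($J{\left(E \right)} = 2 \left(-1 + E\right) 3 E = 2 \cdot 3 E \left(-1 + E\right) = 6 E \left(-1 + E\right)$)
$\frac{1}{J{\left(-35 \right)} + 9907} = \frac{1}{6 \left(-35\right) \left(-1 - 35\right) + 9907} = \frac{1}{6 \left(-35\right) \left(-36\right) + 9907} = \frac{1}{7560 + 9907} = \frac{1}{17467}$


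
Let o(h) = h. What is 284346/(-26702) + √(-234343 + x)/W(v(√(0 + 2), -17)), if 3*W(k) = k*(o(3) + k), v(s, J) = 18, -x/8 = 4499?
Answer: -142173/13351 + I*√270335/126 ≈ -10.649 + 4.1265*I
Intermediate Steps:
x = -35992 (x = -8*4499 = -35992)
W(k) = k*(3 + k)/3 (W(k) = (k*(3 + k))/3 = k*(3 + k)/3)
284346/(-26702) + √(-234343 + x)/W(v(√(0 + 2), -17)) = 284346/(-26702) + √(-234343 - 35992)/(((⅓)*18*(3 + 18))) = 284346*(-1/26702) + √(-270335)/(((⅓)*18*21)) = -142173/13351 + (I*√270335)/126 = -142173/13351 + (I*√270335)*(1/126) = -142173/13351 + I*√270335/126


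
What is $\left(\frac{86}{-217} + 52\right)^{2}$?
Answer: $\frac{125395204}{47089} \approx 2662.9$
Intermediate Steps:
$\left(\frac{86}{-217} + 52\right)^{2} = \left(86 \left(- \frac{1}{217}\right) + 52\right)^{2} = \left(- \frac{86}{217} + 52\right)^{2} = \left(\frac{11198}{217}\right)^{2} = \frac{125395204}{47089}$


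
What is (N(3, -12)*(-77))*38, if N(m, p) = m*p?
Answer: 105336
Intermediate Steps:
(N(3, -12)*(-77))*38 = ((3*(-12))*(-77))*38 = -36*(-77)*38 = 2772*38 = 105336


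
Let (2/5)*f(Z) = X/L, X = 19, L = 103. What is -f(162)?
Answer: -95/206 ≈ -0.46116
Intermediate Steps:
f(Z) = 95/206 (f(Z) = 5*(19/103)/2 = 5*(19*(1/103))/2 = (5/2)*(19/103) = 95/206)
-f(162) = -1*95/206 = -95/206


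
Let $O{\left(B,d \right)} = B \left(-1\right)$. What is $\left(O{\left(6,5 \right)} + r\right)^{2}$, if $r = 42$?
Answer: $1296$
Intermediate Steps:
$O{\left(B,d \right)} = - B$
$\left(O{\left(6,5 \right)} + r\right)^{2} = \left(\left(-1\right) 6 + 42\right)^{2} = \left(-6 + 42\right)^{2} = 36^{2} = 1296$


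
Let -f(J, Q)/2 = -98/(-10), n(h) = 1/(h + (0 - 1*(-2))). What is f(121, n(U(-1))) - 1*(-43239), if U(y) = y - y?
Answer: 216097/5 ≈ 43219.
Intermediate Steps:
U(y) = 0
n(h) = 1/(2 + h) (n(h) = 1/(h + (0 + 2)) = 1/(h + 2) = 1/(2 + h))
f(J, Q) = -98/5 (f(J, Q) = -(-196)/(-10) = -(-196)*(-1)/10 = -2*49/5 = -98/5)
f(121, n(U(-1))) - 1*(-43239) = -98/5 - 1*(-43239) = -98/5 + 43239 = 216097/5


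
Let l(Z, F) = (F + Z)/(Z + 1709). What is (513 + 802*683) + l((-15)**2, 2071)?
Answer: 530186941/967 ≈ 5.4828e+5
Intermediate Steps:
l(Z, F) = (F + Z)/(1709 + Z)
(513 + 802*683) + l((-15)**2, 2071) = (513 + 802*683) + (2071 + (-15)**2)/(1709 + (-15)**2) = (513 + 547766) + (2071 + 225)/(1709 + 225) = 548279 + 2296/1934 = 548279 + (1/1934)*2296 = 548279 + 1148/967 = 530186941/967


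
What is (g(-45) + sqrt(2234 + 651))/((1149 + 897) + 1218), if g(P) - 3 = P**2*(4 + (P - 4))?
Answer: -15187/544 + sqrt(2885)/3264 ≈ -27.901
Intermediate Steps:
g(P) = 3 + P**3 (g(P) = 3 + P**2*(4 + (P - 4)) = 3 + P**2*(4 + (-4 + P)) = 3 + P**2*P = 3 + P**3)
(g(-45) + sqrt(2234 + 651))/((1149 + 897) + 1218) = ((3 + (-45)**3) + sqrt(2234 + 651))/((1149 + 897) + 1218) = ((3 - 91125) + sqrt(2885))/(2046 + 1218) = (-91122 + sqrt(2885))/3264 = (-91122 + sqrt(2885))*(1/3264) = -15187/544 + sqrt(2885)/3264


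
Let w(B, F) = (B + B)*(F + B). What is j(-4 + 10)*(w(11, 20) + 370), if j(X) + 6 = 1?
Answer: -5260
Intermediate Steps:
j(X) = -5 (j(X) = -6 + 1 = -5)
w(B, F) = 2*B*(B + F) (w(B, F) = (2*B)*(B + F) = 2*B*(B + F))
j(-4 + 10)*(w(11, 20) + 370) = -5*(2*11*(11 + 20) + 370) = -5*(2*11*31 + 370) = -5*(682 + 370) = -5*1052 = -5260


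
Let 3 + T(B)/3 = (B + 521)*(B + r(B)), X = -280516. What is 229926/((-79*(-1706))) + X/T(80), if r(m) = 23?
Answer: 611374352/3128441475 ≈ 0.19542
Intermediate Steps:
T(B) = -9 + 3*(23 + B)*(521 + B) (T(B) = -9 + 3*((B + 521)*(B + 23)) = -9 + 3*((521 + B)*(23 + B)) = -9 + 3*((23 + B)*(521 + B)) = -9 + 3*(23 + B)*(521 + B))
229926/((-79*(-1706))) + X/T(80) = 229926/((-79*(-1706))) - 280516/(35940 + 3*80² + 1632*80) = 229926/134774 - 280516/(35940 + 3*6400 + 130560) = 229926*(1/134774) - 280516/(35940 + 19200 + 130560) = 114963/67387 - 280516/185700 = 114963/67387 - 280516*1/185700 = 114963/67387 - 70129/46425 = 611374352/3128441475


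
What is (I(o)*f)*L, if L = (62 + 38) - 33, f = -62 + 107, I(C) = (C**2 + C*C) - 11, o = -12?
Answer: 835155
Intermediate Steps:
I(C) = -11 + 2*C**2 (I(C) = (C**2 + C**2) - 11 = 2*C**2 - 11 = -11 + 2*C**2)
f = 45
L = 67 (L = 100 - 33 = 67)
(I(o)*f)*L = ((-11 + 2*(-12)**2)*45)*67 = ((-11 + 2*144)*45)*67 = ((-11 + 288)*45)*67 = (277*45)*67 = 12465*67 = 835155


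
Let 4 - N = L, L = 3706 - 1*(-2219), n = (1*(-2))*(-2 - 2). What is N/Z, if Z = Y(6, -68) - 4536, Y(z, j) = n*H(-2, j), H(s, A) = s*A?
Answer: 5921/3448 ≈ 1.7172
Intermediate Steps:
n = 8 (n = -2*(-4) = 8)
H(s, A) = A*s
Y(z, j) = -16*j (Y(z, j) = 8*(j*(-2)) = 8*(-2*j) = -16*j)
Z = -3448 (Z = -16*(-68) - 4536 = 1088 - 4536 = -3448)
L = 5925 (L = 3706 + 2219 = 5925)
N = -5921 (N = 4 - 1*5925 = 4 - 5925 = -5921)
N/Z = -5921/(-3448) = -5921*(-1/3448) = 5921/3448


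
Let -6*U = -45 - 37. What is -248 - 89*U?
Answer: -4393/3 ≈ -1464.3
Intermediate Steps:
U = 41/3 (U = -(-45 - 37)/6 = -1/6*(-82) = 41/3 ≈ 13.667)
-248 - 89*U = -248 - 89*41/3 = -248 - 3649/3 = -4393/3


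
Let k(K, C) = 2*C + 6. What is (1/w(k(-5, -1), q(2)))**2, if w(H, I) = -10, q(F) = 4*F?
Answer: 1/100 ≈ 0.010000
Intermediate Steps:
k(K, C) = 6 + 2*C
(1/w(k(-5, -1), q(2)))**2 = (1/(-10))**2 = (-1/10)**2 = 1/100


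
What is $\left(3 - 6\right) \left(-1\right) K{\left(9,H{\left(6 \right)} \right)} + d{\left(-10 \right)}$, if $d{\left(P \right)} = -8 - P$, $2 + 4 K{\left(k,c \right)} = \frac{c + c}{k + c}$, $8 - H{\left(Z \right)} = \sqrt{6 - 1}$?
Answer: $\frac{677}{568} - \frac{27 \sqrt{5}}{568} \approx 1.0856$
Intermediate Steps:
$H{\left(Z \right)} = 8 - \sqrt{5}$ ($H{\left(Z \right)} = 8 - \sqrt{6 - 1} = 8 - \sqrt{5}$)
$K{\left(k,c \right)} = - \frac{1}{2} + \frac{c}{2 \left(c + k\right)}$ ($K{\left(k,c \right)} = - \frac{1}{2} + \frac{\left(c + c\right) \frac{1}{k + c}}{4} = - \frac{1}{2} + \frac{2 c \frac{1}{c + k}}{4} = - \frac{1}{2} + \frac{c}{2 \left(c + k\right)}$)
$\left(3 - 6\right) \left(-1\right) K{\left(9,H{\left(6 \right)} \right)} + d{\left(-10 \right)} = \left(3 - 6\right) \left(-1\right) \left(\left(-1\right) 9 \frac{1}{2 \left(8 - \sqrt{5}\right) + 2 \cdot 9}\right) - -2 = \left(-3\right) \left(-1\right) \left(\left(-1\right) 9 \frac{1}{\left(16 - 2 \sqrt{5}\right) + 18}\right) + \left(-8 + 10\right) = 3 \left(\left(-1\right) 9 \frac{1}{34 - 2 \sqrt{5}}\right) + 2 = 3 \left(- \frac{9}{34 - 2 \sqrt{5}}\right) + 2 = - \frac{27}{34 - 2 \sqrt{5}} + 2 = 2 - \frac{27}{34 - 2 \sqrt{5}}$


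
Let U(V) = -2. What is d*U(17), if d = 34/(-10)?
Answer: 34/5 ≈ 6.8000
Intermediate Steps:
d = -17/5 (d = 34*(-1/10) = -17/5 ≈ -3.4000)
d*U(17) = -17/5*(-2) = 34/5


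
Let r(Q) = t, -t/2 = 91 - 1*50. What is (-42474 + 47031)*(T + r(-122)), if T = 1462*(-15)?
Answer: -100308684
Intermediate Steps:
T = -21930
t = -82 (t = -2*(91 - 1*50) = -2*(91 - 50) = -2*41 = -82)
r(Q) = -82
(-42474 + 47031)*(T + r(-122)) = (-42474 + 47031)*(-21930 - 82) = 4557*(-22012) = -100308684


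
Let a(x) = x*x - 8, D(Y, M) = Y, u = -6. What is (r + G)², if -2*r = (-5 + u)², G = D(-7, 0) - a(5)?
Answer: 28561/4 ≈ 7140.3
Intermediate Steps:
a(x) = -8 + x² (a(x) = x² - 8 = -8 + x²)
G = -24 (G = -7 - (-8 + 5²) = -7 - (-8 + 25) = -7 - 1*17 = -7 - 17 = -24)
r = -121/2 (r = -(-5 - 6)²/2 = -½*(-11)² = -½*121 = -121/2 ≈ -60.500)
(r + G)² = (-121/2 - 24)² = (-169/2)² = 28561/4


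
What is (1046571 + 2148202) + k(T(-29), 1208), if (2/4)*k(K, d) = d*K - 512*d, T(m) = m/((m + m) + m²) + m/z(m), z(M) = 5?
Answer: 262396627/135 ≈ 1.9437e+6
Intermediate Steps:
T(m) = m/5 + m/(m² + 2*m) (T(m) = m/((m + m) + m²) + m/5 = m/(2*m + m²) + m*(⅕) = m/(m² + 2*m) + m/5 = m/5 + m/(m² + 2*m))
k(K, d) = -1024*d + 2*K*d (k(K, d) = 2*(d*K - 512*d) = 2*(K*d - 512*d) = 2*(-512*d + K*d) = -1024*d + 2*K*d)
(1046571 + 2148202) + k(T(-29), 1208) = (1046571 + 2148202) + 2*1208*(-512 + (5 + (-29)² + 2*(-29))/(5*(2 - 29))) = 3194773 + 2*1208*(-512 + (⅕)*(5 + 841 - 58)/(-27)) = 3194773 + 2*1208*(-512 + (⅕)*(-1/27)*788) = 3194773 + 2*1208*(-512 - 788/135) = 3194773 + 2*1208*(-69908/135) = 3194773 - 168897728/135 = 262396627/135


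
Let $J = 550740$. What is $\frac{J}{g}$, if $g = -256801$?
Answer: $- \frac{550740}{256801} \approx -2.1446$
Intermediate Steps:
$\frac{J}{g} = \frac{550740}{-256801} = 550740 \left(- \frac{1}{256801}\right) = - \frac{550740}{256801}$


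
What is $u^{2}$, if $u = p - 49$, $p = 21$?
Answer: $784$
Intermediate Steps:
$u = -28$ ($u = 21 - 49 = -28$)
$u^{2} = \left(-28\right)^{2} = 784$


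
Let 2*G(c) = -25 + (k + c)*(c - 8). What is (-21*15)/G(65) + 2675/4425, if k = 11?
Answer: 5921/12921 ≈ 0.45825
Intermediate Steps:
G(c) = -25/2 + (-8 + c)*(11 + c)/2 (G(c) = (-25 + (11 + c)*(c - 8))/2 = (-25 + (11 + c)*(-8 + c))/2 = (-25 + (-8 + c)*(11 + c))/2 = -25/2 + (-8 + c)*(11 + c)/2)
(-21*15)/G(65) + 2675/4425 = (-21*15)/(-113/2 + (1/2)*65**2 + (3/2)*65) + 2675/4425 = -315/(-113/2 + (1/2)*4225 + 195/2) + 2675*(1/4425) = -315/(-113/2 + 4225/2 + 195/2) + 107/177 = -315/4307/2 + 107/177 = -315*2/4307 + 107/177 = -630/4307 + 107/177 = 5921/12921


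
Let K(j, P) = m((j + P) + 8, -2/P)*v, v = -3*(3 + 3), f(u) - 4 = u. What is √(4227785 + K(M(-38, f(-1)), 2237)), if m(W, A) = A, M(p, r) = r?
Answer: √21156550716197/2237 ≈ 2056.2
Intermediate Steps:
f(u) = 4 + u
v = -18 (v = -3*6 = -18)
K(j, P) = 36/P (K(j, P) = -2/P*(-18) = 36/P)
√(4227785 + K(M(-38, f(-1)), 2237)) = √(4227785 + 36/2237) = √(9457555081/2237) = √21156550716197/2237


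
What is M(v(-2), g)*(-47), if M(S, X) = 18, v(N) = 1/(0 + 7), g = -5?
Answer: -846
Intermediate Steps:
v(N) = ⅐ (v(N) = 1/7 = ⅐)
M(v(-2), g)*(-47) = 18*(-47) = -846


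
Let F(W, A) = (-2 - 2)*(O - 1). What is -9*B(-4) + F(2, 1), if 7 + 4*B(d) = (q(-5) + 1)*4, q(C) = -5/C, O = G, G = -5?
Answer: 87/4 ≈ 21.750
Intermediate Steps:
O = -5
B(d) = 1/4 (B(d) = -7/4 + ((-5/(-5) + 1)*4)/4 = -7/4 + ((-5*(-1/5) + 1)*4)/4 = -7/4 + ((1 + 1)*4)/4 = -7/4 + (2*4)/4 = -7/4 + (1/4)*8 = -7/4 + 2 = 1/4)
F(W, A) = 24 (F(W, A) = (-2 - 2)*(-5 - 1) = -4*(-6) = 24)
-9*B(-4) + F(2, 1) = -9*1/4 + 24 = -9/4 + 24 = 87/4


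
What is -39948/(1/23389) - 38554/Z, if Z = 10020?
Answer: -4681062316997/5010 ≈ -9.3434e+8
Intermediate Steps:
-39948/(1/23389) - 38554/Z = -39948/(1/23389) - 38554/10020 = -39948/1/23389 - 38554*1/10020 = -39948*23389 - 19277/5010 = -934343772 - 19277/5010 = -4681062316997/5010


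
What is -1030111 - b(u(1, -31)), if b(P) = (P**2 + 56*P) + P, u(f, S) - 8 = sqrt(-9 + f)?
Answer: -1030623 - 146*I*sqrt(2) ≈ -1.0306e+6 - 206.48*I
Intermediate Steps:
u(f, S) = 8 + sqrt(-9 + f)
b(P) = P**2 + 57*P
-1030111 - b(u(1, -31)) = -1030111 - (8 + sqrt(-9 + 1))*(57 + (8 + sqrt(-9 + 1))) = -1030111 - (8 + sqrt(-8))*(57 + (8 + sqrt(-8))) = -1030111 - (8 + 2*I*sqrt(2))*(57 + (8 + 2*I*sqrt(2))) = -1030111 - (8 + 2*I*sqrt(2))*(65 + 2*I*sqrt(2))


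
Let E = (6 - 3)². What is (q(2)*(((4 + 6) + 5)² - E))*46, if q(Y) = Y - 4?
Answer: -19872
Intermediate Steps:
E = 9 (E = 3² = 9)
q(Y) = -4 + Y
(q(2)*(((4 + 6) + 5)² - E))*46 = ((-4 + 2)*(((4 + 6) + 5)² - 1*9))*46 = -2*((10 + 5)² - 9)*46 = -2*(15² - 9)*46 = -2*(225 - 9)*46 = -2*216*46 = -432*46 = -19872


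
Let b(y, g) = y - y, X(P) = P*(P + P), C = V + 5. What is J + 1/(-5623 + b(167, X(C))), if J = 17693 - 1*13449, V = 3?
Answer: 23864011/5623 ≈ 4244.0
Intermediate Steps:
C = 8 (C = 3 + 5 = 8)
X(P) = 2*P**2 (X(P) = P*(2*P) = 2*P**2)
b(y, g) = 0
J = 4244 (J = 17693 - 13449 = 4244)
J + 1/(-5623 + b(167, X(C))) = 4244 + 1/(-5623 + 0) = 4244 + 1/(-5623) = 4244 - 1/5623 = 23864011/5623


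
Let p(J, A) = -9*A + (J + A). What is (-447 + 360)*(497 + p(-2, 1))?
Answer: -42369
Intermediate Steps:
p(J, A) = J - 8*A (p(J, A) = -9*A + (A + J) = J - 8*A)
(-447 + 360)*(497 + p(-2, 1)) = (-447 + 360)*(497 + (-2 - 8*1)) = -87*(497 + (-2 - 8)) = -87*(497 - 10) = -87*487 = -42369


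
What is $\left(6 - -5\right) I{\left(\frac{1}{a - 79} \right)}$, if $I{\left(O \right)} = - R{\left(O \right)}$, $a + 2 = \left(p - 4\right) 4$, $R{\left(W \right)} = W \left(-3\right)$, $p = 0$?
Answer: $- \frac{33}{97} \approx -0.34021$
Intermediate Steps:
$R{\left(W \right)} = - 3 W$
$a = -18$ ($a = -2 + \left(0 - 4\right) 4 = -2 - 16 = -18$)
$I{\left(O \right)} = 3 O$ ($I{\left(O \right)} = - \left(-3\right) O = 3 O$)
$\left(6 - -5\right) I{\left(\frac{1}{a - 79} \right)} = \left(6 - -5\right) \frac{3}{-18 - 79} = \left(6 + 5\right) \frac{3}{-97} = 11 \cdot 3 \left(- \frac{1}{97}\right) = 11 \left(- \frac{3}{97}\right) = - \frac{33}{97}$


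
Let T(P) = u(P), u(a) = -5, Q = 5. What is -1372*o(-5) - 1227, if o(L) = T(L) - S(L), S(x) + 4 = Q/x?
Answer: -1227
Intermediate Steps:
T(P) = -5
S(x) = -4 + 5/x
o(L) = -1 - 5/L (o(L) = -5 - (-4 + 5/L) = -5 + (4 - 5/L) = -1 - 5/L)
-1372*o(-5) - 1227 = -1372*(-5 - 1*(-5))/(-5) - 1227 = -(-1372)*(-5 + 5)/5 - 1227 = -(-1372)*0/5 - 1227 = -1372*0 - 1227 = 0 - 1227 = -1227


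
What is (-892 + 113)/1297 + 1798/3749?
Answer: -588465/4862453 ≈ -0.12102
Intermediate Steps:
(-892 + 113)/1297 + 1798/3749 = -779*1/1297 + 1798*(1/3749) = -779/1297 + 1798/3749 = -588465/4862453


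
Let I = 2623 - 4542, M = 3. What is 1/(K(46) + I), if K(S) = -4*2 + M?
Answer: -1/1924 ≈ -0.00051975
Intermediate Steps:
I = -1919
K(S) = -5 (K(S) = -4*2 + 3 = -8 + 3 = -5)
1/(K(46) + I) = 1/(-5 - 1919) = 1/(-1924) = -1/1924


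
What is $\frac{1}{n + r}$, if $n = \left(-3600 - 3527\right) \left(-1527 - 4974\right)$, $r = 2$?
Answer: $\frac{1}{46332629} \approx 2.1583 \cdot 10^{-8}$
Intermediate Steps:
$n = 46332627$ ($n = \left(-7127\right) \left(-6501\right) = 46332627$)
$\frac{1}{n + r} = \frac{1}{46332627 + 2} = \frac{1}{46332629}$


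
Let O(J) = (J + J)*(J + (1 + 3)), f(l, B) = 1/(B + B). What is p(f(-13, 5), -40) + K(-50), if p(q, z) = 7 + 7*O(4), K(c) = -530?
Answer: -75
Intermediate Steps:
f(l, B) = 1/(2*B)
O(J) = 2*J*(4 + J) (O(J) = (2*J)*(J + 4) = (2*J)*(4 + J) = 2*J*(4 + J))
p(q, z) = 455 (p(q, z) = 7 + 7*(2*4*(4 + 4)) = 7 + 7*(2*4*8) = 7 + 7*64 = 7 + 448 = 455)
p(f(-13, 5), -40) + K(-50) = 455 - 530 = -75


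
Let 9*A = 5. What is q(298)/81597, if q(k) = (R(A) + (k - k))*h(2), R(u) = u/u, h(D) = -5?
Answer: -5/81597 ≈ -6.1277e-5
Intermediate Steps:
A = 5/9 (A = (1/9)*5 = 5/9 ≈ 0.55556)
R(u) = 1
q(k) = -5 (q(k) = (1 + (k - k))*(-5) = (1 + 0)*(-5) = 1*(-5) = -5)
q(298)/81597 = -5/81597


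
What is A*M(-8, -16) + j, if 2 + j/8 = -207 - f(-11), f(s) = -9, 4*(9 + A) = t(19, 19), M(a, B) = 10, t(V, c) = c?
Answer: -3285/2 ≈ -1642.5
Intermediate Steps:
A = -17/4 (A = -9 + (¼)*19 = -9 + 19/4 = -17/4 ≈ -4.2500)
j = -1600 (j = -16 + 8*(-207 - 1*(-9)) = -16 + 8*(-207 + 9) = -16 + 8*(-198) = -16 - 1584 = -1600)
A*M(-8, -16) + j = -17/4*10 - 1600 = -85/2 - 1600 = -3285/2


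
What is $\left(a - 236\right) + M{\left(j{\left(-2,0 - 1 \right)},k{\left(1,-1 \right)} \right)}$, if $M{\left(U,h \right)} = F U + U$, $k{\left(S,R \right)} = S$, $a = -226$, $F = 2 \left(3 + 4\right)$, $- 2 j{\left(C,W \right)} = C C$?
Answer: $-492$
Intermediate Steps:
$j{\left(C,W \right)} = - \frac{C^{2}}{2}$ ($j{\left(C,W \right)} = - \frac{C C}{2} = - \frac{C^{2}}{2}$)
$F = 14$ ($F = 2 \cdot 7 = 14$)
$M{\left(U,h \right)} = 15 U$ ($M{\left(U,h \right)} = 14 U + U = 15 U$)
$\left(a - 236\right) + M{\left(j{\left(-2,0 - 1 \right)},k{\left(1,-1 \right)} \right)} = \left(-226 - 236\right) + 15 \left(- \frac{\left(-2\right)^{2}}{2}\right) = -462 + 15 \left(\left(- \frac{1}{2}\right) 4\right) = -462 + 15 \left(-2\right) = -462 - 30 = -492$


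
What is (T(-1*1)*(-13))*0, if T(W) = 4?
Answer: 0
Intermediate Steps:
(T(-1*1)*(-13))*0 = (4*(-13))*0 = -52*0 = 0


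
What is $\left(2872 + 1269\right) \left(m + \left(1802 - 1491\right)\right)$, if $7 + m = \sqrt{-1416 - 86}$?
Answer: $1258864 + 4141 i \sqrt{1502} \approx 1.2589 \cdot 10^{6} + 1.6049 \cdot 10^{5} i$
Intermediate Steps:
$m = -7 + i \sqrt{1502}$ ($m = -7 + \sqrt{-1416 - 86} = -7 + \sqrt{-1502} = -7 + i \sqrt{1502} \approx -7.0 + 38.756 i$)
$\left(2872 + 1269\right) \left(m + \left(1802 - 1491\right)\right) = \left(2872 + 1269\right) \left(\left(-7 + i \sqrt{1502}\right) + \left(1802 - 1491\right)\right) = 4141 \left(\left(-7 + i \sqrt{1502}\right) + 311\right) = 4141 \left(304 + i \sqrt{1502}\right) = 1258864 + 4141 i \sqrt{1502}$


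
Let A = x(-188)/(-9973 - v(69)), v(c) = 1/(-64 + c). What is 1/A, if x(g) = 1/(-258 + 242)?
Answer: 797856/5 ≈ 1.5957e+5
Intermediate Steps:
x(g) = -1/16 (x(g) = 1/(-16) = -1/16)
A = 5/797856 (A = -1/(16*(-9973 - 1/(-64 + 69))) = -1/(16*(-9973 - 1/5)) = -1/(16*(-9973 - 1*⅕)) = -1/(16*(-9973 - ⅕)) = -1/(16*(-49866/5)) = -1/16*(-5/49866) = 5/797856 ≈ 6.2668e-6)
1/A = 1/(5/797856) = 797856/5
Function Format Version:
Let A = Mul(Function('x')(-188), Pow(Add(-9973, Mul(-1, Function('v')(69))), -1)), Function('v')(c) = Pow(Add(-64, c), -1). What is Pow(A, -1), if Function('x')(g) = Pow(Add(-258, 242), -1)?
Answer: Rational(797856, 5) ≈ 1.5957e+5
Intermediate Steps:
Function('x')(g) = Rational(-1, 16) (Function('x')(g) = Pow(-16, -1) = Rational(-1, 16))
A = Rational(5, 797856) (A = Mul(Rational(-1, 16), Pow(Add(-9973, Mul(-1, Pow(Add(-64, 69), -1))), -1)) = Mul(Rational(-1, 16), Pow(Add(-9973, Mul(-1, Pow(5, -1))), -1)) = Mul(Rational(-1, 16), Pow(Add(-9973, Mul(-1, Rational(1, 5))), -1)) = Mul(Rational(-1, 16), Pow(Add(-9973, Rational(-1, 5)), -1)) = Mul(Rational(-1, 16), Pow(Rational(-49866, 5), -1)) = Mul(Rational(-1, 16), Rational(-5, 49866)) = Rational(5, 797856) ≈ 6.2668e-6)
Pow(A, -1) = Pow(Rational(5, 797856), -1) = Rational(797856, 5)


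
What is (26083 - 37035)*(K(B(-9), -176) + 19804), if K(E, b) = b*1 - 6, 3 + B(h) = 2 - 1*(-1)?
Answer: -214900144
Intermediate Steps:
B(h) = 0 (B(h) = -3 + (2 - 1*(-1)) = -3 + (2 + 1) = -3 + 3 = 0)
K(E, b) = -6 + b (K(E, b) = b - 6 = -6 + b)
(26083 - 37035)*(K(B(-9), -176) + 19804) = (26083 - 37035)*((-6 - 176) + 19804) = -10952*(-182 + 19804) = -10952*19622 = -214900144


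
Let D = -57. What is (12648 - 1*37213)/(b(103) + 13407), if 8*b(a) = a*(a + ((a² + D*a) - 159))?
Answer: -98260/294751 ≈ -0.33337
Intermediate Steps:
b(a) = a*(-159 + a² - 56*a)/8 (b(a) = (a*(a + ((a² - 57*a) - 159)))/8 = (a*(a + (-159 + a² - 57*a)))/8 = (a*(-159 + a² - 56*a))/8 = a*(-159 + a² - 56*a)/8)
(12648 - 1*37213)/(b(103) + 13407) = (12648 - 1*37213)/((⅛)*103*(-159 + 103² - 56*103) + 13407) = (12648 - 37213)/((⅛)*103*(-159 + 10609 - 5768) + 13407) = -24565/((⅛)*103*4682 + 13407) = -24565/(241123/4 + 13407) = -24565/294751/4 = -24565*4/294751 = -98260/294751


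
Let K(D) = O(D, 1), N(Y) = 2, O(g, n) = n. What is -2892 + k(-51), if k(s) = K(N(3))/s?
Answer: -147493/51 ≈ -2892.0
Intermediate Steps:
K(D) = 1
k(s) = 1/s
-2892 + k(-51) = -2892 + 1/(-51) = -2892 - 1/51 = -147493/51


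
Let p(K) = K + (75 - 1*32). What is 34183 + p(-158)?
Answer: 34068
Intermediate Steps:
p(K) = 43 + K (p(K) = K + (75 - 32) = K + 43 = 43 + K)
34183 + p(-158) = 34183 + (43 - 158) = 34183 - 115 = 34068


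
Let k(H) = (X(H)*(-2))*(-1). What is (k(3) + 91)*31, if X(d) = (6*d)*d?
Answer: 6169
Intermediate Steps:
X(d) = 6*d²
k(H) = 12*H² (k(H) = ((6*H²)*(-2))*(-1) = -12*H²*(-1) = 12*H²)
(k(3) + 91)*31 = (12*3² + 91)*31 = (12*9 + 91)*31 = (108 + 91)*31 = 199*31 = 6169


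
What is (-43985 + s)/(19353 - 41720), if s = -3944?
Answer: 47929/22367 ≈ 2.1428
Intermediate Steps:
(-43985 + s)/(19353 - 41720) = (-43985 - 3944)/(19353 - 41720) = -47929/(-22367) = -47929*(-1/22367) = 47929/22367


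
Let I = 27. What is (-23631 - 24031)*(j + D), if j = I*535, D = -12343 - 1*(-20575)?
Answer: -1080831174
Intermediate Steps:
D = 8232 (D = -12343 + 20575 = 8232)
j = 14445 (j = 27*535 = 14445)
(-23631 - 24031)*(j + D) = (-23631 - 24031)*(14445 + 8232) = -47662*22677 = -1080831174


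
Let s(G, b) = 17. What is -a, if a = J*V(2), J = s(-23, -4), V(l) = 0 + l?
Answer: -34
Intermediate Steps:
V(l) = l
J = 17
a = 34 (a = 17*2 = 34)
-a = -1*34 = -34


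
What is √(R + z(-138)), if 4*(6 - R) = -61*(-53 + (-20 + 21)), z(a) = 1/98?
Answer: 5*I*√6170/14 ≈ 28.053*I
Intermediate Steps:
z(a) = 1/98
R = -787 (R = 6 - (-61)*(-53 + (-20 + 21))/4 = 6 - (-61)*(-53 + 1)/4 = 6 - (-61)*(-52)/4 = 6 - ¼*3172 = 6 - 793 = -787)
√(R + z(-138)) = √(-787 + 1/98) = √(-77125/98) = 5*I*√6170/14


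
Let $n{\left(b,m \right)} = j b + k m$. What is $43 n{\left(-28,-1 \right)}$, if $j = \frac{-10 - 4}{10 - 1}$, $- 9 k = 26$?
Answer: $\frac{17974}{9} \approx 1997.1$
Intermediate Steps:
$k = - \frac{26}{9}$ ($k = \left(- \frac{1}{9}\right) 26 = - \frac{26}{9} \approx -2.8889$)
$j = - \frac{14}{9} \approx -1.5556$
$n{\left(b,m \right)} = - \frac{26 m}{9} - \frac{14 b}{9}$ ($n{\left(b,m \right)} = - \frac{14 b}{9} - \frac{26 m}{9} = - \frac{26 m}{9} - \frac{14 b}{9}$)
$43 n{\left(-28,-1 \right)} = 43 \left(\left(- \frac{26}{9}\right) \left(-1\right) - - \frac{392}{9}\right) = 43 \left(\frac{26}{9} + \frac{392}{9}\right) = 43 \cdot \frac{418}{9} = \frac{17974}{9}$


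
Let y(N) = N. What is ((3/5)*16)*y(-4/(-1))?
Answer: 192/5 ≈ 38.400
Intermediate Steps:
((3/5)*16)*y(-4/(-1)) = ((3/5)*16)*(-4/(-1)) = ((3*(⅕))*16)*(-4*(-1)) = ((⅗)*16)*4 = (48/5)*4 = 192/5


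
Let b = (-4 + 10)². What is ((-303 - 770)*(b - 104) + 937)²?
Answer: 5461357801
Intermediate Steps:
b = 36 (b = 6² = 36)
((-303 - 770)*(b - 104) + 937)² = ((-303 - 770)*(36 - 104) + 937)² = (-1073*(-68) + 937)² = (72964 + 937)² = 73901² = 5461357801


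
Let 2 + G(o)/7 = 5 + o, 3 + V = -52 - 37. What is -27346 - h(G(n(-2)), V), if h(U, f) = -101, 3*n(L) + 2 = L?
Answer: -27245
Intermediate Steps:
n(L) = -⅔ + L/3
V = -92 (V = -3 + (-52 - 37) = -3 - 89 = -92)
G(o) = 21 + 7*o (G(o) = -14 + 7*(5 + o) = -14 + (35 + 7*o) = 21 + 7*o)
-27346 - h(G(n(-2)), V) = -27346 - 1*(-101) = -27346 + 101 = -27245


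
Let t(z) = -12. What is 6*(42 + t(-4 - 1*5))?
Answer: 180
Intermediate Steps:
6*(42 + t(-4 - 1*5)) = 6*(42 - 12) = 6*30 = 180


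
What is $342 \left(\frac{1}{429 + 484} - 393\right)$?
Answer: $- \frac{122712336}{913} \approx -1.3441 \cdot 10^{5}$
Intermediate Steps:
$342 \left(\frac{1}{429 + 484} - 393\right) = 342 \left(\frac{1}{913} - 393\right) = 342 \left(- \frac{358808}{913}\right) = - \frac{122712336}{913}$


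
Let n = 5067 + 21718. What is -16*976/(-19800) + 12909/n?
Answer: 1531529/1205325 ≈ 1.2706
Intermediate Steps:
n = 26785
-16*976/(-19800) + 12909/n = -16*976/(-19800) + 12909/26785 = -15616*(-1/19800) + 12909*(1/26785) = 1952/2475 + 12909/26785 = 1531529/1205325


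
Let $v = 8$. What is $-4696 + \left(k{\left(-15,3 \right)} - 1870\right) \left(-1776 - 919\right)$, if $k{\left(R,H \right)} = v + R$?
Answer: $5053819$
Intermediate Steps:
$k{\left(R,H \right)} = 8 + R$
$-4696 + \left(k{\left(-15,3 \right)} - 1870\right) \left(-1776 - 919\right) = -4696 + \left(\left(8 - 15\right) - 1870\right) \left(-1776 - 919\right) = -4696 + \left(-7 - 1870\right) \left(-2695\right) = -4696 - -5058515 = -4696 + 5058515 = 5053819$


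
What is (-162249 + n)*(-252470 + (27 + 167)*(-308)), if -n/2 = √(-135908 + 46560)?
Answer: 50657707278 + 1248888*I*√22337 ≈ 5.0658e+10 + 1.8665e+8*I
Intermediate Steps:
n = -4*I*√22337 (n = -2*√(-135908 + 46560) = -4*I*√22337 ≈ -597.82*I)
(-162249 + n)*(-252470 + (27 + 167)*(-308)) = (-162249 - 4*I*√22337)*(-252470 + (27 + 167)*(-308)) = (-162249 - 4*I*√22337)*(-252470 + 194*(-308)) = (-162249 - 4*I*√22337)*(-252470 - 59752) = (-162249 - 4*I*√22337)*(-312222) = 50657707278 + 1248888*I*√22337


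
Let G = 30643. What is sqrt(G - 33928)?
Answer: 3*I*sqrt(365) ≈ 57.315*I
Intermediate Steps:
sqrt(G - 33928) = sqrt(30643 - 33928) = sqrt(-3285) = 3*I*sqrt(365)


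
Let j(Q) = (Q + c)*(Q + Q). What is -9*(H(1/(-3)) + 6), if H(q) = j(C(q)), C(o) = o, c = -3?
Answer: -74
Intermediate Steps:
j(Q) = 2*Q*(-3 + Q) (j(Q) = (Q - 3)*(Q + Q) = (-3 + Q)*(2*Q) = 2*Q*(-3 + Q))
H(q) = 2*q*(-3 + q)
-9*(H(1/(-3)) + 6) = -9*(2*(-3 + 1/(-3))/(-3) + 6) = -9*(2*(-⅓)*(-3 - ⅓) + 6) = -9*(2*(-⅓)*(-10/3) + 6) = -9*(20/9 + 6) = -9*74/9 = -74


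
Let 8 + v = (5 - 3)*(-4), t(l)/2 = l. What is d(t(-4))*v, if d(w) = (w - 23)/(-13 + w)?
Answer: -496/21 ≈ -23.619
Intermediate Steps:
t(l) = 2*l
v = -16 (v = -8 + (5 - 3)*(-4) = -8 + 2*(-4) = -8 - 8 = -16)
d(w) = (-23 + w)/(-13 + w)
d(t(-4))*v = ((-23 + 2*(-4))/(-13 + 2*(-4)))*(-16) = ((-23 - 8)/(-13 - 8))*(-16) = (-31/(-21))*(-16) = -1/21*(-31)*(-16) = (31/21)*(-16) = -496/21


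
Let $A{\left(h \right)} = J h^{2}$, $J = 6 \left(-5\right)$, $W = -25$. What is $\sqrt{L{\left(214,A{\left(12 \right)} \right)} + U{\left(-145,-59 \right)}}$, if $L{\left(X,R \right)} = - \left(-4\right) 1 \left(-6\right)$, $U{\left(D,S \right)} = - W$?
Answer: $1$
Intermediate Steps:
$J = -30$
$U{\left(D,S \right)} = 25$ ($U{\left(D,S \right)} = \left(-1\right) \left(-25\right) = 25$)
$A{\left(h \right)} = - 30 h^{2}$
$L{\left(X,R \right)} = -24$ ($L{\left(X,R \right)} = - \left(-4\right) \left(-6\right) = \left(-1\right) 24 = -24$)
$\sqrt{L{\left(214,A{\left(12 \right)} \right)} + U{\left(-145,-59 \right)}} = \sqrt{-24 + 25} = \sqrt{1} = 1$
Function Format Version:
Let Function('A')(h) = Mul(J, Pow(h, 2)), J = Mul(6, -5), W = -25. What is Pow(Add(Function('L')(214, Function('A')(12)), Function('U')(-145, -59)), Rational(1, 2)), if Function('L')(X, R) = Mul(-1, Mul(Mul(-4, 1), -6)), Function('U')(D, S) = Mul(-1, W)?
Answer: 1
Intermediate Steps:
J = -30
Function('U')(D, S) = 25 (Function('U')(D, S) = Mul(-1, -25) = 25)
Function('A')(h) = Mul(-30, Pow(h, 2))
Function('L')(X, R) = -24 (Function('L')(X, R) = Mul(-1, Mul(-4, -6)) = Mul(-1, 24) = -24)
Pow(Add(Function('L')(214, Function('A')(12)), Function('U')(-145, -59)), Rational(1, 2)) = Pow(Add(-24, 25), Rational(1, 2)) = Pow(1, Rational(1, 2)) = 1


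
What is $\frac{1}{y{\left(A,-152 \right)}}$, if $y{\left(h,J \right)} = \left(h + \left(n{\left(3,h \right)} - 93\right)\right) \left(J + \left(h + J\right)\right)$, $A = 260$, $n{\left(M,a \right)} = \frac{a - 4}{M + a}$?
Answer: $- \frac{263}{1943788} \approx -0.0001353$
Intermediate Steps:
$n{\left(M,a \right)} = \frac{-4 + a}{M + a}$
$y{\left(h,J \right)} = \left(h + 2 J\right) \left(-93 + h + \frac{-4 + h}{3 + h}\right)$ ($y{\left(h,J \right)} = \left(h + \left(\frac{-4 + h}{3 + h} - 93\right)\right) \left(J + \left(h + J\right)\right) = \left(h + \left(\frac{-4 + h}{3 + h} - 93\right)\right) \left(J + \left(J + h\right)\right) = \left(h + \left(-93 + \frac{-4 + h}{3 + h}\right)\right) \left(h + 2 J\right) = \left(-93 + h + \frac{-4 + h}{3 + h}\right) \left(h + 2 J\right) = \left(h + 2 J\right) \left(-93 + h + \frac{-4 + h}{3 + h}\right)$)
$\frac{1}{y{\left(A,-152 \right)}} = \frac{1}{\frac{1}{3 + 260} \left(260^{3} - -86032 - 73580 - 89 \cdot 260^{2} - \left(-27056\right) 260 + 2 \left(-152\right) 260^{2}\right)} = \frac{1}{\frac{1}{263} \left(17576000 + 86032 - 73580 - 6016400 + 7034560 + 2 \left(-152\right) 67600\right)} = \frac{1}{\frac{1}{263} \left(17576000 + 86032 - 73580 - 6016400 + 7034560 - 20550400\right)} = \frac{1}{\frac{1}{263} \left(-1943788\right)} = \frac{1}{- \frac{1943788}{263}} = - \frac{263}{1943788}$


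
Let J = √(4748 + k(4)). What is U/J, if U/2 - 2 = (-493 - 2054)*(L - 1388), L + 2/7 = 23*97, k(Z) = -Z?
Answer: -15024739*√1186/8302 ≈ -62326.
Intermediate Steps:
L = 15615/7 (L = -2/7 + 23*97 = -2/7 + 2231 = 15615/7 ≈ 2230.7)
U = -30049478/7 (U = 4 + 2*((-493 - 2054)*(15615/7 - 1388)) = 4 + 2*(-2547*5899/7) = 4 + 2*(-15024753/7) = 4 - 30049506/7 = -30049478/7 ≈ -4.2928e+6)
J = 2*√1186 (J = √(4748 - 1*4) = √(4748 - 4) = √4744 = 2*√1186 ≈ 68.877)
U/J = -30049478*√1186/2372/7 = -15024739*√1186/8302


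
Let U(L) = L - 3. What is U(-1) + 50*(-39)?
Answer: -1954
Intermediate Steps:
U(L) = -3 + L
U(-1) + 50*(-39) = (-3 - 1) + 50*(-39) = -4 - 1950 = -1954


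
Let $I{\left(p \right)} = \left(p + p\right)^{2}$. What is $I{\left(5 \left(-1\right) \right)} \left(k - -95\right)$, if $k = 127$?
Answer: $22200$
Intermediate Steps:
$I{\left(p \right)} = 4 p^{2}$ ($I{\left(p \right)} = \left(2 p\right)^{2} = 4 p^{2}$)
$I{\left(5 \left(-1\right) \right)} \left(k - -95\right) = 4 \left(5 \left(-1\right)\right)^{2} \left(127 - -95\right) = 4 \left(-5\right)^{2} \left(127 + 95\right) = 4 \cdot 25 \cdot 222 = 100 \cdot 222 = 22200$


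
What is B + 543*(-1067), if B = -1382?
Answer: -580763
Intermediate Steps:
B + 543*(-1067) = -1382 + 543*(-1067) = -1382 - 579381 = -580763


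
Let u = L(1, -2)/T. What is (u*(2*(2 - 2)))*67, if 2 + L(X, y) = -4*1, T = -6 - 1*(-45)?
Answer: 0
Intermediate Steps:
T = 39 (T = -6 + 45 = 39)
L(X, y) = -6 (L(X, y) = -2 - 4*1 = -2 - 4 = -6)
u = -2/13 (u = -6/39 = -6*1/39 = -2/13 ≈ -0.15385)
(u*(2*(2 - 2)))*67 = -4*(2 - 2)/13*67 = -4*0/13*67 = -2/13*0*67 = 0*67 = 0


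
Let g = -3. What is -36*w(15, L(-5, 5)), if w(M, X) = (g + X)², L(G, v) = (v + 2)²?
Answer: -76176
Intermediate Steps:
L(G, v) = (2 + v)²
w(M, X) = (-3 + X)²
-36*w(15, L(-5, 5)) = -36*(-3 + (2 + 5)²)² = -36*(-3 + 7²)² = -36*(-3 + 49)² = -36*46² = -36*2116 = -76176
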